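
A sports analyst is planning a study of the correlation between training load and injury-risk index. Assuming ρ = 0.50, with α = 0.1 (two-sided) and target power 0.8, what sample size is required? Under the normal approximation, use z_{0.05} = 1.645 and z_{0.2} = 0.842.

n = 24

Fisher's z: C = ½·ln((1+r)/(1−r)) = ½·ln(3.0000) = 0.5493.
n = ((z_{α/2} + z_β)/C)² + 3.
(1.645 + 0.842) / 0.5493 = 2.487 / 0.5493 = 4.528.
n = 4.528² + 3 = 20.50 + 3 = 23.5.
Round up.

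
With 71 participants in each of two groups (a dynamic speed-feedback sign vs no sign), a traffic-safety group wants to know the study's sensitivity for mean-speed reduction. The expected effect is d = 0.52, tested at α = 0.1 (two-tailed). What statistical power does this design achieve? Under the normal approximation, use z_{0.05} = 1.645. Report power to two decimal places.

power ≈ 0.93

For two equal groups, power = Φ(d·√(n/2) − z_{α/2}).
d·√(n/2) = 0.52 × √(71/2) = 0.52 × 5.958 = 3.098.
z_β = 3.098 − 1.645 = 1.453.
Power = Φ(1.453) = 0.927.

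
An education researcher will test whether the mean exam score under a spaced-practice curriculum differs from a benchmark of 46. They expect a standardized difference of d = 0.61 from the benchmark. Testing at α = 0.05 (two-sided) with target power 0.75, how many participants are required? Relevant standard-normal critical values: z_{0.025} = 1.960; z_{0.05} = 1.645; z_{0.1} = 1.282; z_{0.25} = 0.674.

n = 19

For a one-sample test: n = ((z_{α/2} + z_β) / d)².
z_{α/2} + z_β = 1.960 + 0.674 = 2.634.
n = (2.634 / 0.61)² = 4.318² = 18.65.
Round up.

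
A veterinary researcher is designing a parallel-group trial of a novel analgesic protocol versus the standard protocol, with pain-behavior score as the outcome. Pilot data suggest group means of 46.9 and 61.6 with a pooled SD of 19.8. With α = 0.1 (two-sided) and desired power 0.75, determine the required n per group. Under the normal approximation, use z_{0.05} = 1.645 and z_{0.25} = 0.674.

Cohen's d = |M₁ − M₂| / SD_pooled = |46.9 − 61.6| / 19.8 = 14.7 / 19.8 = 0.742.
For two independent groups with equal n: n = 2·((z_{α/2} + z_β) / d)².
z_{α/2} + z_β = 1.645 + 0.674 = 2.319.
n = 2 × (2.319 / 0.742)² = 2 × 3.125² = 2 × 9.77 = 19.5.
Round up to the next whole participant.

n = 20 per group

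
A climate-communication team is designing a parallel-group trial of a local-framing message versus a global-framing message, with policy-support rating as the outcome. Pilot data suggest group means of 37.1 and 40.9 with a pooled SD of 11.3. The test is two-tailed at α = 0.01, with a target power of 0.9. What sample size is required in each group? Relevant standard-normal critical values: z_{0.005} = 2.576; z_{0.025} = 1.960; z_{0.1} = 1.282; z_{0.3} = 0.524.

Cohen's d = |M₁ − M₂| / SD_pooled = |37.1 − 40.9| / 11.3 = 3.8 / 11.3 = 0.336.
For two independent groups with equal n: n = 2·((z_{α/2} + z_β) / d)².
z_{α/2} + z_β = 2.576 + 1.282 = 3.858.
n = 2 × (3.858 / 0.336)² = 2 × 11.482² = 2 × 131.84 = 263.7.
Round up to the next whole participant.

n = 264 per group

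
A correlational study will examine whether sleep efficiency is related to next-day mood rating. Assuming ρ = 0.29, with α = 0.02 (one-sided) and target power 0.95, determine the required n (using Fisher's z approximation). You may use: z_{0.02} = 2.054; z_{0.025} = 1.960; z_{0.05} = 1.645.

Fisher's z: C = ½·ln((1+r)/(1−r)) = ½·ln(1.8169) = 0.2986.
n = ((z_{α} + z_β)/C)² + 3.
(2.054 + 1.645) / 0.2986 = 3.699 / 0.2986 = 12.388.
n = 12.388² + 3 = 153.46 + 3 = 156.5.
Round up.

n = 157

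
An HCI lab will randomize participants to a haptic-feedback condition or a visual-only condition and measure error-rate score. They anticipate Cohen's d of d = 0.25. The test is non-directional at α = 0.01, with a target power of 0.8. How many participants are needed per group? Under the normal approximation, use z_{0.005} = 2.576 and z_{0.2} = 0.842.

n = 374 per group

For two independent groups with equal n: n = 2·((z_{α/2} + z_β) / d)².
z_{α/2} + z_β = 2.576 + 0.842 = 3.418.
n = 2 × (3.418 / 0.25)² = 2 × 13.672² = 2 × 186.92 = 373.8.
Round up to the next whole participant.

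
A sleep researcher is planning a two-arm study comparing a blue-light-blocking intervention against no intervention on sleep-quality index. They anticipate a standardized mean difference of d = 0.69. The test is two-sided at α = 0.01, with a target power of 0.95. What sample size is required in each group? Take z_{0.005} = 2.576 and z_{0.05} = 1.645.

n = 75 per group

For two independent groups with equal n: n = 2·((z_{α/2} + z_β) / d)².
z_{α/2} + z_β = 2.576 + 1.645 = 4.221.
n = 2 × (4.221 / 0.69)² = 2 × 6.117² = 2 × 37.42 = 74.8.
Round up to the next whole participant.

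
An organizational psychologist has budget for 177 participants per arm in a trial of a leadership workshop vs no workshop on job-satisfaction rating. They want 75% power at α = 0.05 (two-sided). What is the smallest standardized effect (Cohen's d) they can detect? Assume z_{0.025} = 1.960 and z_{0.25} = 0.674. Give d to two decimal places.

For two independent groups of n = 177 each: d_min = (z_{α/2} + z_β)·√(2/n).
z-sum = 1.960 + 0.674 = 2.634.
d_min = 2.634 × √(2/177) = 2.634 × 0.1063 = 0.280.

d_min ≈ 0.28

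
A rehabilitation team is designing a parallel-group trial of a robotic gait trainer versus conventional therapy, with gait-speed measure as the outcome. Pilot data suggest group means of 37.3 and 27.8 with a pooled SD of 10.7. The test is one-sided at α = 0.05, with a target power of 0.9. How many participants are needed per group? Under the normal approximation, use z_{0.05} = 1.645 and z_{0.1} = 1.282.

n = 22 per group

Cohen's d = |M₁ − M₂| / SD_pooled = |37.3 − 27.8| / 10.7 = 9.5 / 10.7 = 0.888.
For two independent groups with equal n: n = 2·((z_{α} + z_β) / d)².
z_{α} + z_β = 1.645 + 1.282 = 2.927.
n = 2 × (2.927 / 0.888)² = 2 × 3.296² = 2 × 10.86 = 21.7.
Round up to the next whole participant.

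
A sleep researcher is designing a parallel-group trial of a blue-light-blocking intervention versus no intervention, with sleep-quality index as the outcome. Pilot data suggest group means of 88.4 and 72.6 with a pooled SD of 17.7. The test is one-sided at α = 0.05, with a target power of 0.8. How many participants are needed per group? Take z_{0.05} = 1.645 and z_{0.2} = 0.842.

n = 16 per group

Cohen's d = |M₁ − M₂| / SD_pooled = |88.4 − 72.6| / 17.7 = 15.8 / 17.7 = 0.893.
For two independent groups with equal n: n = 2·((z_{α} + z_β) / d)².
z_{α} + z_β = 1.645 + 0.842 = 2.487.
n = 2 × (2.487 / 0.893)² = 2 × 2.785² = 2 × 7.76 = 15.5.
Round up to the next whole participant.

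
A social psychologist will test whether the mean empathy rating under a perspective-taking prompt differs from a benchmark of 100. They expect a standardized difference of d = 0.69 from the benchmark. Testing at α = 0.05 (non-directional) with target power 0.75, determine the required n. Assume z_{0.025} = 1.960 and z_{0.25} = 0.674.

For a one-sample test: n = ((z_{α/2} + z_β) / d)².
z_{α/2} + z_β = 1.960 + 0.674 = 2.634.
n = (2.634 / 0.69)² = 3.817² = 14.57.
Round up.

n = 15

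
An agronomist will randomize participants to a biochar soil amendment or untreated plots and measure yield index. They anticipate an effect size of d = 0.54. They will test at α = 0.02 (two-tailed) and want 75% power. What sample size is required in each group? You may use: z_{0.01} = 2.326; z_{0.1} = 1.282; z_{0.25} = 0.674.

For two independent groups with equal n: n = 2·((z_{α/2} + z_β) / d)².
z_{α/2} + z_β = 2.326 + 0.674 = 3.000.
n = 2 × (3.000 / 0.54)² = 2 × 5.556² = 2 × 30.86 = 61.7.
Round up to the next whole participant.

n = 62 per group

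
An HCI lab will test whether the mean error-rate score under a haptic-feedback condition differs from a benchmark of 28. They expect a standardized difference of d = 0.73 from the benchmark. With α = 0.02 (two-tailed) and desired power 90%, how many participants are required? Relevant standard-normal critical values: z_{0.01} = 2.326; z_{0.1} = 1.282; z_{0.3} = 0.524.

n = 25

For a one-sample test: n = ((z_{α/2} + z_β) / d)².
z_{α/2} + z_β = 2.326 + 1.282 = 3.608.
n = (3.608 / 0.73)² = 4.942² = 24.43.
Round up.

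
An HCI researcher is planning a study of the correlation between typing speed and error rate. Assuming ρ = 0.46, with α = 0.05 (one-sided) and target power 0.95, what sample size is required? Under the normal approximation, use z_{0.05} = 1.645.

n = 47

Fisher's z: C = ½·ln((1+r)/(1−r)) = ½·ln(2.7037) = 0.4973.
n = ((z_{α} + z_β)/C)² + 3.
(1.645 + 1.645) / 0.4973 = 3.290 / 0.4973 = 6.616.
n = 6.616² + 3 = 43.77 + 3 = 46.8.
Round up.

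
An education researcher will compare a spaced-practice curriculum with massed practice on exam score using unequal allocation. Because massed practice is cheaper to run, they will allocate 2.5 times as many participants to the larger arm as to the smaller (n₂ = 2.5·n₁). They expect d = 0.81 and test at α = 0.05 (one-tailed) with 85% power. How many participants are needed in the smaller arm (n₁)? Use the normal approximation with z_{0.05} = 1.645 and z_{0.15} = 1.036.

n₁ = 16

With allocation ratio k = n₂/n₁ = 2.5, Var(x̄₁−x̄₂) = σ²(1/n₁ + 1/(k·n₁)) = σ²·(k+1)/(k·n₁).
So n₁ = (1 + 1/k)·((z_{α} + z_β)/d)² = 1.400 × (2.681/0.81)².
n₁ = 1.400 × 10.96 = 15.3.
Round up: n₁ = 16, giving n₂ = 2.5 × 16 = 40.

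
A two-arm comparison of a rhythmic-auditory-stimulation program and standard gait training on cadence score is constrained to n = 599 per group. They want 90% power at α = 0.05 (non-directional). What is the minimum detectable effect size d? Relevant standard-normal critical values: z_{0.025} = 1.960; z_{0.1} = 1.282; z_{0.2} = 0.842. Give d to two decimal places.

For two independent groups of n = 599 each: d_min = (z_{α/2} + z_β)·√(2/n).
z-sum = 1.960 + 1.282 = 3.242.
d_min = 3.242 × √(2/599) = 3.242 × 0.0578 = 0.187.

d_min ≈ 0.19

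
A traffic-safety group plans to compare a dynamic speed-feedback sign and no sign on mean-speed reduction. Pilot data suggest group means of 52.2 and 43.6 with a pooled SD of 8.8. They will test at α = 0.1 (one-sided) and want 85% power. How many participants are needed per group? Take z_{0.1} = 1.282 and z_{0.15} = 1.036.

n = 12 per group

Cohen's d = |M₁ − M₂| / SD_pooled = |52.2 − 43.6| / 8.8 = 8.6 / 8.8 = 0.977.
For two independent groups with equal n: n = 2·((z_{α} + z_β) / d)².
z_{α} + z_β = 1.282 + 1.036 = 2.318.
n = 2 × (2.318 / 0.977)² = 2 × 2.373² = 2 × 5.63 = 11.3.
Round up to the next whole participant.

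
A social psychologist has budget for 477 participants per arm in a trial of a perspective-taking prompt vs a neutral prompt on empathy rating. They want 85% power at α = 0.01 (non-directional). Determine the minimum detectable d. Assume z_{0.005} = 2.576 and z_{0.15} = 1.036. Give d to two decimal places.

d_min ≈ 0.23

For two independent groups of n = 477 each: d_min = (z_{α/2} + z_β)·√(2/n).
z-sum = 2.576 + 1.036 = 3.612.
d_min = 3.612 × √(2/477) = 3.612 × 0.0648 = 0.234.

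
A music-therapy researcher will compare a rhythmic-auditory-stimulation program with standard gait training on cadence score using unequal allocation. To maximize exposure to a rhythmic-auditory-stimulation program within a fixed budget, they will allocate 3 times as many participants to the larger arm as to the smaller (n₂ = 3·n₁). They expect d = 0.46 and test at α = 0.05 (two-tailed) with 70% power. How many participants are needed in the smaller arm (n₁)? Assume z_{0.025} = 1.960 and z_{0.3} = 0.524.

With allocation ratio k = n₂/n₁ = 3, Var(x̄₁−x̄₂) = σ²(1/n₁ + 1/(k·n₁)) = σ²·(k+1)/(k·n₁).
So n₁ = (1 + 1/k)·((z_{α/2} + z_β)/d)² = 1.333 × (2.484/0.46)².
n₁ = 1.333 × 29.16 = 38.9.
Round up: n₁ = 39, giving n₂ = 3 × 39 = 117.

n₁ = 39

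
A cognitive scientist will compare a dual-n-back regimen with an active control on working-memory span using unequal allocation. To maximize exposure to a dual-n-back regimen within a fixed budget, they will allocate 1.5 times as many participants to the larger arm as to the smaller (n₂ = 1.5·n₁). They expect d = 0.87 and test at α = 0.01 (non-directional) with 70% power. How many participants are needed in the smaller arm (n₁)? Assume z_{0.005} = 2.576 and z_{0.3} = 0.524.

n₁ = 22

With allocation ratio k = n₂/n₁ = 1.5, Var(x̄₁−x̄₂) = σ²(1/n₁ + 1/(k·n₁)) = σ²·(k+1)/(k·n₁).
So n₁ = (1 + 1/k)·((z_{α/2} + z_β)/d)² = 1.667 × (3.100/0.87)².
n₁ = 1.667 × 12.70 = 21.2.
Round up: n₁ = 22, giving n₂ = 1.5 × 22 = 33.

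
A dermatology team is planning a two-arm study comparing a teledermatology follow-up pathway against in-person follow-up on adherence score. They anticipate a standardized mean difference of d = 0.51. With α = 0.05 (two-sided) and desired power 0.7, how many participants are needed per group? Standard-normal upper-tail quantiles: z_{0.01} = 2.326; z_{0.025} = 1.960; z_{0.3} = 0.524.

For two independent groups with equal n: n = 2·((z_{α/2} + z_β) / d)².
z_{α/2} + z_β = 1.960 + 0.524 = 2.484.
n = 2 × (2.484 / 0.51)² = 2 × 4.871² = 2 × 23.72 = 47.4.
Round up to the next whole participant.

n = 48 per group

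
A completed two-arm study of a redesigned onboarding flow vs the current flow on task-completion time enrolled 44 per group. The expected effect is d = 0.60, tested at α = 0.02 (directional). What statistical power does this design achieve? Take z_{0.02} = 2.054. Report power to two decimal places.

For two equal groups, power = Φ(d·√(n/2) − z_{α}).
d·√(n/2) = 0.60 × √(44/2) = 0.60 × 4.690 = 2.814.
z_β = 2.814 − 2.054 = 0.760.
Power = Φ(0.760) = 0.776.

power ≈ 0.78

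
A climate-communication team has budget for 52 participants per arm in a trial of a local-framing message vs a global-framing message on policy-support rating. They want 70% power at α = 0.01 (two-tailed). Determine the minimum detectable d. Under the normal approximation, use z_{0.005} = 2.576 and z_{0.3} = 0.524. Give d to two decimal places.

For two independent groups of n = 52 each: d_min = (z_{α/2} + z_β)·√(2/n).
z-sum = 2.576 + 0.524 = 3.100.
d_min = 3.100 × √(2/52) = 3.100 × 0.1961 = 0.608.

d_min ≈ 0.61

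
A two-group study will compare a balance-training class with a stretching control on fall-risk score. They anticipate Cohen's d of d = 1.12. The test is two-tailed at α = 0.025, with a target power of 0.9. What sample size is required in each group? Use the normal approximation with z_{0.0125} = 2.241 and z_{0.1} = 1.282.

n = 20 per group

For two independent groups with equal n: n = 2·((z_{α/2} + z_β) / d)².
z_{α/2} + z_β = 2.241 + 1.282 = 3.523.
n = 2 × (3.523 / 1.12)² = 2 × 3.146² = 2 × 9.89 = 19.8.
Round up to the next whole participant.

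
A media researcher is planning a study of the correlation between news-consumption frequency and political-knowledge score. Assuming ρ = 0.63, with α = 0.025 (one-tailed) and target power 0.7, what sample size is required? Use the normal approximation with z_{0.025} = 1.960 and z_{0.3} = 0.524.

n = 15

Fisher's z: C = ½·ln((1+r)/(1−r)) = ½·ln(4.4054) = 0.7414.
n = ((z_{α} + z_β)/C)² + 3.
(1.960 + 0.524) / 0.7414 = 2.484 / 0.7414 = 3.350.
n = 3.350² + 3 = 11.23 + 3 = 14.2.
Round up.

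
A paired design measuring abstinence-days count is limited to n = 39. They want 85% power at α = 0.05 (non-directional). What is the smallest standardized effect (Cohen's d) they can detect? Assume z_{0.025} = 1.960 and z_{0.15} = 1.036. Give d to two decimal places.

d_min ≈ 0.48

For a single sample (or paired design) of n = 39: d_min = (z_{α/2} + z_β)/√n.
z-sum = 1.960 + 1.036 = 2.996.
d_min = 2.996 / √39 = 2.996 / 6.245 = 0.480.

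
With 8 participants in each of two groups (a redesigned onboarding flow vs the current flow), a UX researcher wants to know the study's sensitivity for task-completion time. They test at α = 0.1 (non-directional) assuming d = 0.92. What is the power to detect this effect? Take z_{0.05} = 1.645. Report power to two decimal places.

For two equal groups, power = Φ(d·√(n/2) − z_{α/2}).
d·√(n/2) = 0.92 × √(8/2) = 0.92 × 2.000 = 1.840.
z_β = 1.840 − 1.645 = 0.195.
Power = Φ(0.195) = 0.577.

power ≈ 0.58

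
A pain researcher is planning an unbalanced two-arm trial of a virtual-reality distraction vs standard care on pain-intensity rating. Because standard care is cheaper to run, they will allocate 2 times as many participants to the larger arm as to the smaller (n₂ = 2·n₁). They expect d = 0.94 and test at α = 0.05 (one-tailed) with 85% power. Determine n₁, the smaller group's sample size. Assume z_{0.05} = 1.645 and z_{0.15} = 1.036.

n₁ = 13

With allocation ratio k = n₂/n₁ = 2, Var(x̄₁−x̄₂) = σ²(1/n₁ + 1/(k·n₁)) = σ²·(k+1)/(k·n₁).
So n₁ = (1 + 1/k)·((z_{α} + z_β)/d)² = 1.500 × (2.681/0.94)².
n₁ = 1.500 × 8.13 = 12.2.
Round up: n₁ = 13, giving n₂ = 2 × 13 = 26.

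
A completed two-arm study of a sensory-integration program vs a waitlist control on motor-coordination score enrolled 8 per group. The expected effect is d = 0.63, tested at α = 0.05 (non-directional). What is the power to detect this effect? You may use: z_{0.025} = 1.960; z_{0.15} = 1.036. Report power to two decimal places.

power ≈ 0.24

For two equal groups, power = Φ(d·√(n/2) − z_{α/2}).
d·√(n/2) = 0.63 × √(8/2) = 0.63 × 2.000 = 1.260.
z_β = 1.260 − 1.960 = -0.700.
Power = Φ(-0.700) = 0.242.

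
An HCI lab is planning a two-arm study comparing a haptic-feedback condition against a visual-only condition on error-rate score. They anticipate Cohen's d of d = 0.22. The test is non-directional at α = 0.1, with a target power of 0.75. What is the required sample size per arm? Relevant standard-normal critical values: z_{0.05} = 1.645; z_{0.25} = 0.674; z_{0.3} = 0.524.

n = 223 per group

For two independent groups with equal n: n = 2·((z_{α/2} + z_β) / d)².
z_{α/2} + z_β = 1.645 + 0.674 = 2.319.
n = 2 × (2.319 / 0.22)² = 2 × 10.541² = 2 × 111.11 = 222.2.
Round up to the next whole participant.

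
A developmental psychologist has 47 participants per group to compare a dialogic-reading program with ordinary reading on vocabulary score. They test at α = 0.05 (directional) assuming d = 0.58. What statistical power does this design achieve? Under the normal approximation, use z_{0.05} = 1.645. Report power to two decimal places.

power ≈ 0.88

For two equal groups, power = Φ(d·√(n/2) − z_{α}).
d·√(n/2) = 0.58 × √(47/2) = 0.58 × 4.848 = 2.812.
z_β = 2.812 − 1.645 = 1.167.
Power = Φ(1.167) = 0.878.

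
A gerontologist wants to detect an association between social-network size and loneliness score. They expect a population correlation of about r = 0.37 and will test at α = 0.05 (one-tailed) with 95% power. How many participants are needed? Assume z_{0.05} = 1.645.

n = 75

Fisher's z: C = ½·ln((1+r)/(1−r)) = ½·ln(2.1746) = 0.3884.
n = ((z_{α} + z_β)/C)² + 3.
(1.645 + 1.645) / 0.3884 = 3.290 / 0.3884 = 8.471.
n = 8.471² + 3 = 71.75 + 3 = 74.8.
Round up.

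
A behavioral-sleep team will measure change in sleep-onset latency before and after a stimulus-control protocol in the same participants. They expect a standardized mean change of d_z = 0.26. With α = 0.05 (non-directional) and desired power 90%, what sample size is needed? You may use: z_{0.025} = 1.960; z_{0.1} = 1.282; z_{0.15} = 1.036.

n = 156 pairs

For a paired (one-sample on differences) test: n = ((z_{α/2} + z_β) / d)².
z_{α/2} + z_β = 1.960 + 1.282 = 3.242.
n = (3.242 / 0.26)² = 12.469² = 155.48.
Round up.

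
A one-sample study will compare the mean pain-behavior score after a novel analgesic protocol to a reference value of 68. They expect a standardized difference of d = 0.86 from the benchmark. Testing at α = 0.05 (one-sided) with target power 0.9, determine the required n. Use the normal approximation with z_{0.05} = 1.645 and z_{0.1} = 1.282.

n = 12

For a one-sample test: n = ((z_{α} + z_β) / d)².
z_{α} + z_β = 1.645 + 1.282 = 2.927.
n = (2.927 / 0.86)² = 3.403² = 11.58.
Round up.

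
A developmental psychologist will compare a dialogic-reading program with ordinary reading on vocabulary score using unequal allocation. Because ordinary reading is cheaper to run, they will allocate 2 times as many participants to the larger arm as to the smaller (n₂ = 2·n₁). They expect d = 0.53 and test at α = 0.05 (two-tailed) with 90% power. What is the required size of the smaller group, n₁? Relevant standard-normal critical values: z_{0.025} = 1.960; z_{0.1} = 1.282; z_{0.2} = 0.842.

With allocation ratio k = n₂/n₁ = 2, Var(x̄₁−x̄₂) = σ²(1/n₁ + 1/(k·n₁)) = σ²·(k+1)/(k·n₁).
So n₁ = (1 + 1/k)·((z_{α/2} + z_β)/d)² = 1.500 × (3.242/0.53)².
n₁ = 1.500 × 37.42 = 56.1.
Round up: n₁ = 57, giving n₂ = 2 × 57 = 114.

n₁ = 57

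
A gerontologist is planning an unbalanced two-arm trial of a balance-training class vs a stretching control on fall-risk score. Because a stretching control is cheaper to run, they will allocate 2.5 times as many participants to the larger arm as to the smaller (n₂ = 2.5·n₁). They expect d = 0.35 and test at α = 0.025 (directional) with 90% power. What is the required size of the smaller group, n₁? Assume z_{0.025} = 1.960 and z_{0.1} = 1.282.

n₁ = 121

With allocation ratio k = n₂/n₁ = 2.5, Var(x̄₁−x̄₂) = σ²(1/n₁ + 1/(k·n₁)) = σ²·(k+1)/(k·n₁).
So n₁ = (1 + 1/k)·((z_{α} + z_β)/d)² = 1.400 × (3.242/0.35)².
n₁ = 1.400 × 85.80 = 120.1.
Round up: n₁ = 121, giving n₂ = ⌈2.5 × 121⌉ = ⌈302.5⌉ = 303.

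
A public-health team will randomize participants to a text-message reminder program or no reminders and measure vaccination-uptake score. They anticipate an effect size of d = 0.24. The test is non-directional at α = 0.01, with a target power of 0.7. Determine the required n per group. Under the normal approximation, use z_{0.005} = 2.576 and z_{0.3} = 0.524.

n = 334 per group

For two independent groups with equal n: n = 2·((z_{α/2} + z_β) / d)².
z_{α/2} + z_β = 2.576 + 0.524 = 3.100.
n = 2 × (3.100 / 0.24)² = 2 × 12.917² = 2 × 166.84 = 333.7.
Round up to the next whole participant.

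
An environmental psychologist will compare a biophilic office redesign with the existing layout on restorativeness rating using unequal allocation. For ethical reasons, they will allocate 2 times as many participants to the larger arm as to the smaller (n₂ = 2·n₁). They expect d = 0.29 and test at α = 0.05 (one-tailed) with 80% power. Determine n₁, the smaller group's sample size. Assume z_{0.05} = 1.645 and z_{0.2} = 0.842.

n₁ = 111

With allocation ratio k = n₂/n₁ = 2, Var(x̄₁−x̄₂) = σ²(1/n₁ + 1/(k·n₁)) = σ²·(k+1)/(k·n₁).
So n₁ = (1 + 1/k)·((z_{α} + z_β)/d)² = 1.500 × (2.487/0.29)².
n₁ = 1.500 × 73.55 = 110.3.
Round up: n₁ = 111, giving n₂ = 2 × 111 = 222.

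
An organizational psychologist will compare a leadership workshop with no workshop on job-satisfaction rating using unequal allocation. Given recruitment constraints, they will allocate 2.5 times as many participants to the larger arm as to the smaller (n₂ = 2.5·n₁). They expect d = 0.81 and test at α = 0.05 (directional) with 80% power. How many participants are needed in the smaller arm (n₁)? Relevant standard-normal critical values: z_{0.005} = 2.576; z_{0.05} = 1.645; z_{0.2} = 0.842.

n₁ = 14

With allocation ratio k = n₂/n₁ = 2.5, Var(x̄₁−x̄₂) = σ²(1/n₁ + 1/(k·n₁)) = σ²·(k+1)/(k·n₁).
So n₁ = (1 + 1/k)·((z_{α} + z_β)/d)² = 1.400 × (2.487/0.81)².
n₁ = 1.400 × 9.43 = 13.2.
Round up: n₁ = 14, giving n₂ = 2.5 × 14 = 35.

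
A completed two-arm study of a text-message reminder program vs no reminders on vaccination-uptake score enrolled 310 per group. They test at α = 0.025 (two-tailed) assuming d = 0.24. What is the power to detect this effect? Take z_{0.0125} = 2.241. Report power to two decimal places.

For two equal groups, power = Φ(d·√(n/2) − z_{α/2}).
d·√(n/2) = 0.24 × √(310/2) = 0.24 × 12.450 = 2.988.
z_β = 2.988 − 2.241 = 0.747.
Power = Φ(0.747) = 0.772.

power ≈ 0.77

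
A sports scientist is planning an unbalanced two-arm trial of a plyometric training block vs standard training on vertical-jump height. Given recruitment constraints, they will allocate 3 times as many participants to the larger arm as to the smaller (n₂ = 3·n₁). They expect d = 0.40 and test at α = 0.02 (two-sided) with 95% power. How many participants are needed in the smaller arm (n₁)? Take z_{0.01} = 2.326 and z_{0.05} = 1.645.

With allocation ratio k = n₂/n₁ = 3, Var(x̄₁−x̄₂) = σ²(1/n₁ + 1/(k·n₁)) = σ²·(k+1)/(k·n₁).
So n₁ = (1 + 1/k)·((z_{α/2} + z_β)/d)² = 1.333 × (3.971/0.40)².
n₁ = 1.333 × 98.56 = 131.4.
Round up: n₁ = 132, giving n₂ = 3 × 132 = 396.

n₁ = 132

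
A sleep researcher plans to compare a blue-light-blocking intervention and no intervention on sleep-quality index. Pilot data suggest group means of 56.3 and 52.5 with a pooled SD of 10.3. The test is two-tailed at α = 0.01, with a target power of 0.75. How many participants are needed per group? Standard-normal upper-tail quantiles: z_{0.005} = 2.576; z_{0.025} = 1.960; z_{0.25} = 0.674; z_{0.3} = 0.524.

Cohen's d = |M₁ − M₂| / SD_pooled = |56.3 − 52.5| / 10.3 = 3.8 / 10.3 = 0.369.
For two independent groups with equal n: n = 2·((z_{α/2} + z_β) / d)².
z_{α/2} + z_β = 2.576 + 0.674 = 3.250.
n = 2 × (3.250 / 0.369)² = 2 × 8.808² = 2 × 77.57 = 155.1.
Round up to the next whole participant.

n = 156 per group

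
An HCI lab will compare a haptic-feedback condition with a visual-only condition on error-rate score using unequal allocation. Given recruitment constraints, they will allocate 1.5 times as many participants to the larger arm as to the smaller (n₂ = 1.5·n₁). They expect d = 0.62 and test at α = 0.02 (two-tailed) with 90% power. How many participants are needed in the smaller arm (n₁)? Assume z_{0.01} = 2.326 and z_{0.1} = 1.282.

n₁ = 57

With allocation ratio k = n₂/n₁ = 1.5, Var(x̄₁−x̄₂) = σ²(1/n₁ + 1/(k·n₁)) = σ²·(k+1)/(k·n₁).
So n₁ = (1 + 1/k)·((z_{α/2} + z_β)/d)² = 1.667 × (3.608/0.62)².
n₁ = 1.667 × 33.86 = 56.4.
Round up: n₁ = 57, giving n₂ = ⌈1.5 × 57⌉ = ⌈85.5⌉ = 86.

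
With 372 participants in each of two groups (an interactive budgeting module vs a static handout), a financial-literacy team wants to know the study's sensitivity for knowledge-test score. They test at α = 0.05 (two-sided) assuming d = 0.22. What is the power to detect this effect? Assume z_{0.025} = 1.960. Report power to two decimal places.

For two equal groups, power = Φ(d·√(n/2) − z_{α/2}).
d·√(n/2) = 0.22 × √(372/2) = 0.22 × 13.638 = 3.000.
z_β = 3.000 − 1.960 = 1.040.
Power = Φ(1.040) = 0.851.

power ≈ 0.85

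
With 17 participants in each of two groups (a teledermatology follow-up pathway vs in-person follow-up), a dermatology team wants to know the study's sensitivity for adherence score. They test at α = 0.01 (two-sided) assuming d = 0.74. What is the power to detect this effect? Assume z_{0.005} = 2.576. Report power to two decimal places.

For two equal groups, power = Φ(d·√(n/2) − z_{α/2}).
d·√(n/2) = 0.74 × √(17/2) = 0.74 × 2.915 = 2.157.
z_β = 2.157 − 2.576 = -0.419.
Power = Φ(-0.419) = 0.338.

power ≈ 0.34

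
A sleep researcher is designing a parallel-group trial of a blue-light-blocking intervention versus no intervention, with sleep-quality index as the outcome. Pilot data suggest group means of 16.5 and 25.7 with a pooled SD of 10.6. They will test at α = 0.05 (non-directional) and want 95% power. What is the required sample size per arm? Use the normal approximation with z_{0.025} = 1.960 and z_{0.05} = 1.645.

Cohen's d = |M₁ − M₂| / SD_pooled = |16.5 − 25.7| / 10.6 = 9.2 / 10.6 = 0.868.
For two independent groups with equal n: n = 2·((z_{α/2} + z_β) / d)².
z_{α/2} + z_β = 1.960 + 1.645 = 3.605.
n = 2 × (3.605 / 0.868)² = 2 × 4.153² = 2 × 17.25 = 34.5.
Round up to the next whole participant.

n = 35 per group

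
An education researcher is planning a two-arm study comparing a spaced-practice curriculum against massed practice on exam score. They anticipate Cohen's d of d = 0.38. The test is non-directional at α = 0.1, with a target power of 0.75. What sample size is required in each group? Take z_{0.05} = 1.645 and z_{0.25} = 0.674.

For two independent groups with equal n: n = 2·((z_{α/2} + z_β) / d)².
z_{α/2} + z_β = 1.645 + 0.674 = 2.319.
n = 2 × (2.319 / 0.38)² = 2 × 6.103² = 2 × 37.24 = 74.5.
Round up to the next whole participant.

n = 75 per group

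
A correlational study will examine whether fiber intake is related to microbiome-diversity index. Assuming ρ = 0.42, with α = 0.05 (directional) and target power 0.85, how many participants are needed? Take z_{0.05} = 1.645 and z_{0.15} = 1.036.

n = 39

Fisher's z: C = ½·ln((1+r)/(1−r)) = ½·ln(2.4483) = 0.4477.
n = ((z_{α} + z_β)/C)² + 3.
(1.645 + 1.036) / 0.4477 = 2.681 / 0.4477 = 5.988.
n = 5.988² + 3 = 35.86 + 3 = 38.9.
Round up.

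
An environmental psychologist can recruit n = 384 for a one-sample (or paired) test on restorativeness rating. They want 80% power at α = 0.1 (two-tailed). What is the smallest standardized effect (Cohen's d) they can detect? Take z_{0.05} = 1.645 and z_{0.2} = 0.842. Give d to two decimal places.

For a single sample (or paired design) of n = 384: d_min = (z_{α/2} + z_β)/√n.
z-sum = 1.645 + 0.842 = 2.487.
d_min = 2.487 / √384 = 2.487 / 19.596 = 0.127.

d_min ≈ 0.13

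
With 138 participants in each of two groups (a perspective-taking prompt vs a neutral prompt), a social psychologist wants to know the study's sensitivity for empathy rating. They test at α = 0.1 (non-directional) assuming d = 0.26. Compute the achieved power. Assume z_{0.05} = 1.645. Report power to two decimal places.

For two equal groups, power = Φ(d·√(n/2) − z_{α/2}).
d·√(n/2) = 0.26 × √(138/2) = 0.26 × 8.307 = 2.160.
z_β = 2.160 − 1.645 = 0.515.
Power = Φ(0.515) = 0.697.

power ≈ 0.70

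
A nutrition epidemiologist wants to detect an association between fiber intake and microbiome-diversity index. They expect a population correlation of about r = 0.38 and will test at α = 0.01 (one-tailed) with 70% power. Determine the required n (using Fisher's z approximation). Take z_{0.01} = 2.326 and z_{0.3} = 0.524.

n = 54

Fisher's z: C = ½·ln((1+r)/(1−r)) = ½·ln(2.2258) = 0.4001.
n = ((z_{α} + z_β)/C)² + 3.
(2.326 + 0.524) / 0.4001 = 2.850 / 0.4001 = 7.123.
n = 7.123² + 3 = 50.74 + 3 = 53.7.
Round up.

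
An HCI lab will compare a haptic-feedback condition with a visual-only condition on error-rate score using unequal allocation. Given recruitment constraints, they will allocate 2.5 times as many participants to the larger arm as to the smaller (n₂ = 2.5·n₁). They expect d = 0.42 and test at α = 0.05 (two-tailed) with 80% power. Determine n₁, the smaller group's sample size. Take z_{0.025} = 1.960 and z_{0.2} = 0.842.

n₁ = 63

With allocation ratio k = n₂/n₁ = 2.5, Var(x̄₁−x̄₂) = σ²(1/n₁ + 1/(k·n₁)) = σ²·(k+1)/(k·n₁).
So n₁ = (1 + 1/k)·((z_{α/2} + z_β)/d)² = 1.400 × (2.802/0.42)².
n₁ = 1.400 × 44.51 = 62.3.
Round up: n₁ = 63, giving n₂ = ⌈2.5 × 63⌉ = ⌈157.5⌉ = 158.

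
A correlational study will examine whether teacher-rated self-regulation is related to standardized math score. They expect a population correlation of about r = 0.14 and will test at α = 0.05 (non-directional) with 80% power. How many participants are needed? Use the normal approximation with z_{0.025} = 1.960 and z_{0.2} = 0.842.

Fisher's z: C = ½·ln((1+r)/(1−r)) = ½·ln(1.3256) = 0.1409.
n = ((z_{α/2} + z_β)/C)² + 3.
(1.960 + 0.842) / 0.1409 = 2.802 / 0.1409 = 19.886.
n = 19.886² + 3 = 395.47 + 3 = 398.5.
Round up.

n = 399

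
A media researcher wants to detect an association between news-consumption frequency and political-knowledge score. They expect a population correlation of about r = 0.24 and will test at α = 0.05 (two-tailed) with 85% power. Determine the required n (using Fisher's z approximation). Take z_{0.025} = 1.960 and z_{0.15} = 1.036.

n = 153

Fisher's z: C = ½·ln((1+r)/(1−r)) = ½·ln(1.6316) = 0.2448.
n = ((z_{α/2} + z_β)/C)² + 3.
(1.960 + 1.036) / 0.2448 = 2.996 / 0.2448 = 12.239.
n = 12.239² + 3 = 149.78 + 3 = 152.8.
Round up.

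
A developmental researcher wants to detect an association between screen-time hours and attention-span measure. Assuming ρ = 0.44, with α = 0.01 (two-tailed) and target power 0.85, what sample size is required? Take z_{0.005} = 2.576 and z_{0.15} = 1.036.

n = 62

Fisher's z: C = ½·ln((1+r)/(1−r)) = ½·ln(2.5714) = 0.4722.
n = ((z_{α/2} + z_β)/C)² + 3.
(2.576 + 1.036) / 0.4722 = 3.612 / 0.4722 = 7.649.
n = 7.649² + 3 = 58.51 + 3 = 61.5.
Round up.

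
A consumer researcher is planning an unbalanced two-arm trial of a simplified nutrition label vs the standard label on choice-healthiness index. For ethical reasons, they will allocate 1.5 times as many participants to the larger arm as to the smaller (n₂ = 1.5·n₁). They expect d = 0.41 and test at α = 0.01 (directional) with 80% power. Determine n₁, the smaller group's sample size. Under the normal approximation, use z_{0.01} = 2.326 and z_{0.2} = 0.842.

n₁ = 100

With allocation ratio k = n₂/n₁ = 1.5, Var(x̄₁−x̄₂) = σ²(1/n₁ + 1/(k·n₁)) = σ²·(k+1)/(k·n₁).
So n₁ = (1 + 1/k)·((z_{α} + z_β)/d)² = 1.667 × (3.168/0.41)².
n₁ = 1.667 × 59.70 = 99.5.
Round up: n₁ = 100, giving n₂ = 1.5 × 100 = 150.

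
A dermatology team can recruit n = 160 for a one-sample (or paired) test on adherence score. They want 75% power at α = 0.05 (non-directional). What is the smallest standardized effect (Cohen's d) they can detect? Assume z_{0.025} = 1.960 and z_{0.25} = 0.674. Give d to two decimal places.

d_min ≈ 0.21

For a single sample (or paired design) of n = 160: d_min = (z_{α/2} + z_β)/√n.
z-sum = 1.960 + 0.674 = 2.634.
d_min = 2.634 / √160 = 2.634 / 12.649 = 0.208.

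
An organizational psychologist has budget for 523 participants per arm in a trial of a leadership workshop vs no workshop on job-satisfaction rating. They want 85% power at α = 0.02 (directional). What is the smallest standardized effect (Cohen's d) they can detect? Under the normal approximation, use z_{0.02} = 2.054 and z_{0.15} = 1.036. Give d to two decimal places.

For two independent groups of n = 523 each: d_min = (z_{α} + z_β)·√(2/n).
z-sum = 2.054 + 1.036 = 3.090.
d_min = 3.090 × √(2/523) = 3.090 × 0.0618 = 0.191.

d_min ≈ 0.19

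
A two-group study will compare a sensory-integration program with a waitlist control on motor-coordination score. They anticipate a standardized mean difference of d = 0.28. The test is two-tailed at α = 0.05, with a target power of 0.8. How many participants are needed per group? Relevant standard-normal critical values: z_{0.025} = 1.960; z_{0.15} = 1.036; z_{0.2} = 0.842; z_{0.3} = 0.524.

For two independent groups with equal n: n = 2·((z_{α/2} + z_β) / d)².
z_{α/2} + z_β = 1.960 + 0.842 = 2.802.
n = 2 × (2.802 / 0.28)² = 2 × 10.007² = 2 × 100.14 = 200.3.
Round up to the next whole participant.

n = 201 per group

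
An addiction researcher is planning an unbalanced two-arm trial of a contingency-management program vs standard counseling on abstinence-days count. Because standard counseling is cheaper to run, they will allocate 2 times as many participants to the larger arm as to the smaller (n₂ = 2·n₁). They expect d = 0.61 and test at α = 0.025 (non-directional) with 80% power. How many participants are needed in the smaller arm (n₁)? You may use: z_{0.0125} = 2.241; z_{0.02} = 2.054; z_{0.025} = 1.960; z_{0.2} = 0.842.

With allocation ratio k = n₂/n₁ = 2, Var(x̄₁−x̄₂) = σ²(1/n₁ + 1/(k·n₁)) = σ²·(k+1)/(k·n₁).
So n₁ = (1 + 1/k)·((z_{α/2} + z_β)/d)² = 1.500 × (3.083/0.61)².
n₁ = 1.500 × 25.54 = 38.3.
Round up: n₁ = 39, giving n₂ = 2 × 39 = 78.

n₁ = 39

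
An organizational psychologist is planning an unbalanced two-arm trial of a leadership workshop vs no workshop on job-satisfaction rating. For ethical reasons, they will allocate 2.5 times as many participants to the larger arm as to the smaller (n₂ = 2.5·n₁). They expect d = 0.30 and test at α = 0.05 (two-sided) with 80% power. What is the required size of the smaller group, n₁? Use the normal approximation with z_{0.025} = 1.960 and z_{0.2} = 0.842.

n₁ = 123

With allocation ratio k = n₂/n₁ = 2.5, Var(x̄₁−x̄₂) = σ²(1/n₁ + 1/(k·n₁)) = σ²·(k+1)/(k·n₁).
So n₁ = (1 + 1/k)·((z_{α/2} + z_β)/d)² = 1.400 × (2.802/0.30)².
n₁ = 1.400 × 87.24 = 122.1.
Round up: n₁ = 123, giving n₂ = ⌈2.5 × 123⌉ = ⌈307.5⌉ = 308.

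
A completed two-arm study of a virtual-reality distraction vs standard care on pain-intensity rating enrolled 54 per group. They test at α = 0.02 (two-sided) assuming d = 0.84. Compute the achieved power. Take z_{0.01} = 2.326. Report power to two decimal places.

For two equal groups, power = Φ(d·√(n/2) − z_{α/2}).
d·√(n/2) = 0.84 × √(54/2) = 0.84 × 5.196 = 4.365.
z_β = 4.365 − 2.326 = 2.039.
Power = Φ(2.039) = 0.979.

power ≈ 0.98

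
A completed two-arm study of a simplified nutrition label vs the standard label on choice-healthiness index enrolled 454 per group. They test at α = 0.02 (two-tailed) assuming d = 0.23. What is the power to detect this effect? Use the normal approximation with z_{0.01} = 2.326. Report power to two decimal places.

For two equal groups, power = Φ(d·√(n/2) − z_{α/2}).
d·√(n/2) = 0.23 × √(454/2) = 0.23 × 15.067 = 3.465.
z_β = 3.465 − 2.326 = 1.139.
Power = Φ(1.139) = 0.873.

power ≈ 0.87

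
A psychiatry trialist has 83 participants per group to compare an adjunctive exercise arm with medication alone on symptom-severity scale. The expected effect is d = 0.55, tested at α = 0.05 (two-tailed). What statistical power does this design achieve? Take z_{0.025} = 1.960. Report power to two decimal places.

For two equal groups, power = Φ(d·√(n/2) − z_{α/2}).
d·√(n/2) = 0.55 × √(83/2) = 0.55 × 6.442 = 3.543.
z_β = 3.543 − 1.960 = 1.583.
Power = Φ(1.583) = 0.943.

power ≈ 0.94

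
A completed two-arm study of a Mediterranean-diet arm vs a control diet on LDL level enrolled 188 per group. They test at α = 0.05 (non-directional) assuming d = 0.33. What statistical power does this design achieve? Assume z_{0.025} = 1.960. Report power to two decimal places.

For two equal groups, power = Φ(d·√(n/2) − z_{α/2}).
d·√(n/2) = 0.33 × √(188/2) = 0.33 × 9.695 = 3.199.
z_β = 3.199 − 1.960 = 1.239.
Power = Φ(1.239) = 0.892.

power ≈ 0.89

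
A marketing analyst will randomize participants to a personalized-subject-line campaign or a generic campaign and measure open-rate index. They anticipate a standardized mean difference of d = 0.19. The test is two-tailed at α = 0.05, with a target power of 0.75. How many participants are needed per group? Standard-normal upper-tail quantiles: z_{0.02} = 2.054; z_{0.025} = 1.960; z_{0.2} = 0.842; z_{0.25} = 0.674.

For two independent groups with equal n: n = 2·((z_{α/2} + z_β) / d)².
z_{α/2} + z_β = 1.960 + 0.674 = 2.634.
n = 2 × (2.634 / 0.19)² = 2 × 13.863² = 2 × 192.19 = 384.4.
Round up to the next whole participant.

n = 385 per group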